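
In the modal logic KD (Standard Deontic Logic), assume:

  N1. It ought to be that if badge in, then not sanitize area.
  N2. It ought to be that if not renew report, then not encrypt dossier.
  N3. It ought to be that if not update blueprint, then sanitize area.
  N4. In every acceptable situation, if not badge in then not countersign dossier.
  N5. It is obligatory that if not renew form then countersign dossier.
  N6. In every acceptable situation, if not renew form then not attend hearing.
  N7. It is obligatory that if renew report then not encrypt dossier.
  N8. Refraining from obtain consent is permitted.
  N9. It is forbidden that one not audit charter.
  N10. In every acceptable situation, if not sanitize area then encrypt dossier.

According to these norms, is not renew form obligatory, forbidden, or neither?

By case analysis on ¬renew_report: premise 2 gives O(¬renew_report → ¬encrypt_dossier) and premise 7 gives O(renew_report → ¬encrypt_dossier), so O(¬encrypt_dossier) either way.
Premise 10, O(¬sanitize_area → encrypt_dossier), contraposes to O(¬encrypt_dossier → sanitize_area); with O(¬encrypt_dossier) we get O(sanitize_area).
The contrapositive of premise 1 (O(badge_in → ¬sanitize_area)) is O(sanitize_area → ¬badge_in), and O(sanitize_area) is already established, so O(¬badge_in).
Premise 4 is O(¬badge_in → ¬countersign_dossier); since O(¬badge_in), deontic closure gives O(¬countersign_dossier).
The contrapositive of premise 5 (O(¬renew_form → countersign_dossier)) is O(¬countersign_dossier → renew_form), and O(¬countersign_dossier) is already established, so O(renew_form).
Premises 3, 6, 8, 9 do not contribute to this derivation.
Thus O(renew_form), which is F(¬renew_form): ¬renew_form is forbidden.

Forbidden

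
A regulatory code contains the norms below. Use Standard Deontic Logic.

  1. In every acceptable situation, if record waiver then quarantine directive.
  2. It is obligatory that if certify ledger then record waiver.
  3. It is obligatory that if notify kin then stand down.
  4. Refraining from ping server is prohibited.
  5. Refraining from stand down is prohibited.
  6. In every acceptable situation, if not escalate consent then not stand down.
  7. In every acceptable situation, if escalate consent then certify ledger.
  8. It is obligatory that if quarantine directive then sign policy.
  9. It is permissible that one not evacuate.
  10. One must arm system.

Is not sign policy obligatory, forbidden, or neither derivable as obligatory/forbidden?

Premise 5 is F(¬stand_down), i.e. O(stand_down).
Premise 6 is O(¬escalate_consent → ¬stand_down); contrapositively O(stand_down → escalate_consent). Since O(stand_down) holds, K gives O(escalate_consent).
Premise 7 is O(escalate_consent → certify_ledger); since O(escalate_consent), deontic closure gives O(certify_ledger).
From O(certify_ledger) and premise 2, O(certify_ledger → record_waiver), we obtain O(record_waiver).
Applying K to premise 1 (O(record_waiver → quarantine_directive)) and O(record_waiver) yields O(quarantine_directive).
Applying K to premise 8 (O(quarantine_directive → sign_policy)) and O(quarantine_directive) yields O(sign_policy).
Premises 3, 4, 9, 10 do not contribute to this derivation.
Thus O(sign_policy), which is F(¬sign_policy): ¬sign_policy is forbidden.

Forbidden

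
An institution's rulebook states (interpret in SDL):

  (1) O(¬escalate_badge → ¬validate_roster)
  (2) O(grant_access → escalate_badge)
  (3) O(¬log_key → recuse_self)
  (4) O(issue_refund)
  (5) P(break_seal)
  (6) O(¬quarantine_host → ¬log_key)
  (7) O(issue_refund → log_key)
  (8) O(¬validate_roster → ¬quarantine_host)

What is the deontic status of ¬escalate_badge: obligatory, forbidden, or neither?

Premise 4 states O(issue_refund) outright.
With premise 7, O(issue_refund → log_key), the K-axiom yields O(log_key).
The contrapositive of premise 6 (O(¬quarantine_host → ¬log_key)) is O(log_key → quarantine_host), and O(log_key) is already established, so O(quarantine_host).
Premise 8 is O(¬validate_roster → ¬quarantine_host); contrapositively O(quarantine_host → validate_roster). Since O(quarantine_host) holds, K gives O(validate_roster).
Premise 1, O(¬escalate_badge → ¬validate_roster), contraposes to O(validate_roster → escalate_badge); with O(validate_roster) we get O(escalate_badge).
Premises 2, 3, 5 do not contribute to this derivation.
Thus O(escalate_badge), which is F(¬escalate_badge): ¬escalate_badge is forbidden.

Forbidden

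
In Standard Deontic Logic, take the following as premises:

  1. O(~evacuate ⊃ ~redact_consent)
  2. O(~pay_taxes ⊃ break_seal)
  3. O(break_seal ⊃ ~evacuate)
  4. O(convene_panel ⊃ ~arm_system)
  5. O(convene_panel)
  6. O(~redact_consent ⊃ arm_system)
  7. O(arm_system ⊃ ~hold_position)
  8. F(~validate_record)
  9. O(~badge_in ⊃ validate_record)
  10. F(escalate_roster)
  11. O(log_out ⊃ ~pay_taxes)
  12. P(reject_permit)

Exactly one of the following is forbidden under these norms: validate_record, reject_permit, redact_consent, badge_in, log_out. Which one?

Premise 5 gives O(convene_panel).
With premise 4, O(convene_panel ⊃ ~arm_system), the K-axiom yields O(~arm_system).
Premise 6 is O(~redact_consent ⊃ arm_system); contrapositively O(~arm_system ⊃ redact_consent). Since O(~arm_system) holds, K gives O(redact_consent).
The contrapositive of premise 1 (O(~evacuate ⊃ ~redact_consent)) is O(redact_consent ⊃ evacuate), and O(redact_consent) is already established, so O(evacuate).
Premise 3 is O(break_seal ⊃ ~evacuate); contrapositively O(evacuate ⊃ ~break_seal). Since O(evacuate) holds, K gives O(~break_seal).
Premise 2 is O(~pay_taxes ⊃ break_seal); contrapositively O(~break_seal ⊃ pay_taxes). Since O(~break_seal) holds, K gives O(pay_taxes).
Premise 11 is O(log_out ⊃ ~pay_taxes); contrapositively O(pay_taxes ⊃ ~log_out). Since O(pay_taxes) holds, K gives O(~log_out).
So O(~log_out) holds, i.e. log_out is forbidden. None of the other listed options is forbidden under the premises.

log_out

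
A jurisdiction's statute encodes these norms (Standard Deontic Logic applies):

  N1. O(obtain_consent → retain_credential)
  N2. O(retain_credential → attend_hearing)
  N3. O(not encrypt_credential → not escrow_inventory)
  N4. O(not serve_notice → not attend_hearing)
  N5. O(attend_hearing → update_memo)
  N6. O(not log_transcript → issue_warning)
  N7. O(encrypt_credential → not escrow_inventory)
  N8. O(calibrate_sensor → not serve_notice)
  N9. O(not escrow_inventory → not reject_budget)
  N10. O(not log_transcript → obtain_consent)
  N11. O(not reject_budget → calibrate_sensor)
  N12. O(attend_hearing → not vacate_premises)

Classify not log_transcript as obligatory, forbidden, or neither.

Forbidden

Premises 3 and 7 are O(not encrypt_credential → not escrow_inventory) and O(encrypt_credential → not escrow_inventory); every ideal world satisfies not encrypt_credential or encrypt_credential, so in either case not escrow_inventory holds — hence O(not escrow_inventory).
Premise 9 is O(not escrow_inventory → not reject_budget); since O(not escrow_inventory), deontic closure gives O(not reject_budget).
With premise 11, O(not reject_budget → calibrate_sensor), the K-axiom yields O(calibrate_sensor).
Applying K to premise 8 (O(calibrate_sensor → not serve_notice)) and O(calibrate_sensor) yields O(not serve_notice).
From O(not serve_notice) and premise 4, O(not serve_notice → not attend_hearing), we obtain O(not attend_hearing).
Premise 2 is O(retain_credential → attend_hearing); contrapositively O(not attend_hearing → not retain_credential). Since O(not attend_hearing) holds, K gives O(not retain_credential).
Premise 1, O(obtain_consent → retain_credential), contraposes to O(not retain_credential → not obtain_consent); with O(not retain_credential) we get O(not obtain_consent).
Premise 10, O(not log_transcript → obtain_consent), contraposes to O(not obtain_consent → log_transcript); with O(not obtain_consent) we get O(log_transcript).
Premises 5, 6, 12 do not contribute to this derivation.
Thus O(log_transcript), which is F(not log_transcript): not log_transcript is forbidden.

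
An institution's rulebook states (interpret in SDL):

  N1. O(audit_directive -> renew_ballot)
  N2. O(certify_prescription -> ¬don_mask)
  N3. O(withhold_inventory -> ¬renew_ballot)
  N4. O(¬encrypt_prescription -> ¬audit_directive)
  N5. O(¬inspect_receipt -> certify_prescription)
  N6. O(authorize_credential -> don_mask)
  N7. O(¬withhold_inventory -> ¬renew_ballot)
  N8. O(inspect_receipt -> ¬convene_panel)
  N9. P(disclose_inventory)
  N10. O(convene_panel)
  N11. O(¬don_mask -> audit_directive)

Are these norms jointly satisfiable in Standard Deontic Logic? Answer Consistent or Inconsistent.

Premises 3 and 7 cover both cases: O(withhold_inventory -> ¬renew_ballot) and O(¬withhold_inventory -> ¬renew_ballot). Since withhold_inventory ∨ ¬withhold_inventory is a tautology, O(¬renew_ballot) follows.
Premise 1 is O(audit_directive -> renew_ballot); contrapositively O(¬renew_ballot -> ¬audit_directive). Since O(¬renew_ballot) holds, K gives O(¬audit_directive).
Premise 11 is O(¬don_mask -> audit_directive); contrapositively O(¬audit_directive -> don_mask). Since O(¬audit_directive) holds, K gives O(don_mask).
Premise 2, O(certify_prescription -> ¬don_mask), contraposes to O(don_mask -> ¬certify_prescription); with O(don_mask) we get O(¬certify_prescription).
Premise 5 is O(¬inspect_receipt -> certify_prescription); contrapositively O(¬certify_prescription -> inspect_receipt). Since O(¬certify_prescription) holds, K gives O(inspect_receipt).
From O(inspect_receipt) and premise 8, O(inspect_receipt -> ¬convene_panel), we obtain O(¬convene_panel).
Yet premise 10 states O(convene_panel).
We now have both O(¬convene_panel) and O(convene_panel) — convene_panel is simultaneously obligatory and forbidden, violating the D-axiom.

Inconsistent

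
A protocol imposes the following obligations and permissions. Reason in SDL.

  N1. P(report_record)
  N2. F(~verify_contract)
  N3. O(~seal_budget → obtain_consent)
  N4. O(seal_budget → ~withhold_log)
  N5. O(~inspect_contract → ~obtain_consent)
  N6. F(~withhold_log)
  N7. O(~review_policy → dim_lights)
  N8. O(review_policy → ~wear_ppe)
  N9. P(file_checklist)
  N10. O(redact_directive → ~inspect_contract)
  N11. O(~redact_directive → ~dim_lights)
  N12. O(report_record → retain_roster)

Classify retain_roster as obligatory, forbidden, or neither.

Neither

Premise 12 is O(report_record → retain_roster), but O(report_record) is not derivable from the premises (the permission P(report_record) asserts only ~O(~report_record), not O(report_record)), so it does not yield O(retain_roster).
No premise or chain of K-axiom applications forces O(retain_roster), and none forces O(~retain_roster). So retain_roster is neither obligatory nor forbidden under these norms.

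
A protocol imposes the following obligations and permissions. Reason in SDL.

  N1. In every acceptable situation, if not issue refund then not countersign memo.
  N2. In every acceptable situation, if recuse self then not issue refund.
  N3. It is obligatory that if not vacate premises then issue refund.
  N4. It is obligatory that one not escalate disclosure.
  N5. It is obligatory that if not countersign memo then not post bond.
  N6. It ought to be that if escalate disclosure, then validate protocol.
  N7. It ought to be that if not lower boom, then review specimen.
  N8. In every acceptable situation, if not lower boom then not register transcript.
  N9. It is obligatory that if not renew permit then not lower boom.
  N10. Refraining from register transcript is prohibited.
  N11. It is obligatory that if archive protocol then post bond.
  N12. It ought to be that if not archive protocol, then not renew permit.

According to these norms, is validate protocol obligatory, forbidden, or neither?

Premise 6 is O(escalate_disclosure → validate_protocol), but O(escalate_disclosure) is not derivable from the premises, so it does not yield O(validate_protocol).
No premise or chain of K-axiom applications forces O(validate_protocol), and none forces O(¬validate_protocol). So validate_protocol is neither obligatory nor forbidden under these norms.

Neither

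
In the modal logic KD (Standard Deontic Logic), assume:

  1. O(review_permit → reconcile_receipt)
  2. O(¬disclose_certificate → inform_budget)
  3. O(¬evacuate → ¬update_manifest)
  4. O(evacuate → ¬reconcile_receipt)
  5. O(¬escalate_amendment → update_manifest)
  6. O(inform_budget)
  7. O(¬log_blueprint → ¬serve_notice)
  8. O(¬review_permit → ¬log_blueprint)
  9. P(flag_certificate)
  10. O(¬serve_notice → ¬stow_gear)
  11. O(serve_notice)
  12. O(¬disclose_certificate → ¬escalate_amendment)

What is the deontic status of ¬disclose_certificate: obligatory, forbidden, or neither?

Forbidden

Premise 11 gives O(serve_notice).
The contrapositive of premise 7 (O(¬log_blueprint → ¬serve_notice)) is O(serve_notice → log_blueprint), and O(serve_notice) is already established, so O(log_blueprint).
The contrapositive of premise 8 (O(¬review_permit → ¬log_blueprint)) is O(log_blueprint → review_permit), and O(log_blueprint) is already established, so O(review_permit).
Applying K to premise 1 (O(review_permit → reconcile_receipt)) and O(review_permit) yields O(reconcile_receipt).
Premise 4, O(evacuate → ¬reconcile_receipt), contraposes to O(reconcile_receipt → ¬evacuate); with O(reconcile_receipt) we get O(¬evacuate).
Premise 3 is O(¬evacuate → ¬update_manifest); since O(¬evacuate), deontic closure gives O(¬update_manifest).
Premise 5, O(¬escalate_amendment → update_manifest), contraposes to O(¬update_manifest → escalate_amendment); with O(¬update_manifest) we get O(escalate_amendment).
Premise 12, O(¬disclose_certificate → ¬escalate_amendment), contraposes to O(escalate_amendment → disclose_certificate); with O(escalate_amendment) we get O(disclose_certificate).
Premises 2, 6, 9, 10 do not contribute to this derivation.
Thus O(disclose_certificate), which is F(¬disclose_certificate): ¬disclose_certificate is forbidden.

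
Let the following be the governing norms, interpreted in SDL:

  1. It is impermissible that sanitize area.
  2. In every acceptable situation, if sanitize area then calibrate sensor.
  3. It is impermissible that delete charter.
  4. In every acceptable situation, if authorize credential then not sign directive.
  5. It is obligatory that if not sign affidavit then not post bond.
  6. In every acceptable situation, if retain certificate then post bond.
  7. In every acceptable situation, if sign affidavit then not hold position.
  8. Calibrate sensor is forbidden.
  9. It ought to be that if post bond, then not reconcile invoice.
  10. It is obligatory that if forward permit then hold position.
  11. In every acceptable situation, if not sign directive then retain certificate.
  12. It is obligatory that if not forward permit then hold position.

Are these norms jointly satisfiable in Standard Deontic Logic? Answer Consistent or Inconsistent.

Premise 2 is O(sanitize_area → calibrate_sensor), but O(sanitize_area) is not derivable from the premises, so it does not yield O(calibrate_sensor).
So O(calibrate_sensor) is not derivable, and the apparent clash with O(¬calibrate_sensor) does not arise.
A world satisfying every obligation exists (e.g. authorize_credential=false, calibrate_sensor=false, delete_charter=false, forward_permit=false, hold_position=true, post_bond=false, reconcile_invoice=false, retain_certificate=false, sanitize_area=false, sign_affidavit=false, sign_directive=true); no atom is both obligatory and forbidden, so the set is consistent.

Consistent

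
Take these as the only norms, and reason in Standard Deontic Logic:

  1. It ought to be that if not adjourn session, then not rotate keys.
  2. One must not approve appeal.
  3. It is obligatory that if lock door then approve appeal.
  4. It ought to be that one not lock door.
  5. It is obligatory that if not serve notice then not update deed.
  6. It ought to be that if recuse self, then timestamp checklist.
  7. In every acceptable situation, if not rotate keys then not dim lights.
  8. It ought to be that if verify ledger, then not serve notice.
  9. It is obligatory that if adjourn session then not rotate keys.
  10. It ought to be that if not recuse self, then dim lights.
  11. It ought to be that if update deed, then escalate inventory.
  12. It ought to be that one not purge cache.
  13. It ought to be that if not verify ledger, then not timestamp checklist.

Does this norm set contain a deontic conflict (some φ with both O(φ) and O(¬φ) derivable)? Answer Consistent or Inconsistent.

Premise 3 is O(lock_door → approve_appeal), but O(lock_door) is not derivable from the premises, so it does not yield O(approve_appeal).
So O(approve_appeal) is not derivable, and the apparent clash with O(¬approve_appeal) does not arise.
A world satisfying every obligation exists (e.g. adjourn_session=false, approve_appeal=false, dim_lights=false, escalate_inventory=false, lock_door=false, purge_cache=false, recuse_self=true, rotate_keys=false, serve_notice=false, timestamp_checklist=true, update_deed=false, verify_ledger=true); no atom is both obligatory and forbidden, so the set is consistent.

Consistent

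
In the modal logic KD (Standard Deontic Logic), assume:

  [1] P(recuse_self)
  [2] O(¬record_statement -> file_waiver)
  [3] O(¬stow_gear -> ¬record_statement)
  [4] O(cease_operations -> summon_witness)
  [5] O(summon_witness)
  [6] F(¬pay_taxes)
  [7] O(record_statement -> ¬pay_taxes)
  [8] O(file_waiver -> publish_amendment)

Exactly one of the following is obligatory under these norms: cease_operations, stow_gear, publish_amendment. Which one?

Premise 6, F(¬pay_taxes), is equivalent to O(pay_taxes).
Premise 7, O(record_statement -> ¬pay_taxes), contraposes to O(pay_taxes -> ¬record_statement); with O(pay_taxes) we get O(¬record_statement).
From O(¬record_statement) and premise 2, O(¬record_statement -> file_waiver), we obtain O(file_waiver).
With premise 8, O(file_waiver -> publish_amendment), the K-axiom yields O(publish_amendment).
So O(publish_amendment) holds — publish_amendment is obligatory. None of the other listed options is made obligatory by any chain of premises.

publish_amendment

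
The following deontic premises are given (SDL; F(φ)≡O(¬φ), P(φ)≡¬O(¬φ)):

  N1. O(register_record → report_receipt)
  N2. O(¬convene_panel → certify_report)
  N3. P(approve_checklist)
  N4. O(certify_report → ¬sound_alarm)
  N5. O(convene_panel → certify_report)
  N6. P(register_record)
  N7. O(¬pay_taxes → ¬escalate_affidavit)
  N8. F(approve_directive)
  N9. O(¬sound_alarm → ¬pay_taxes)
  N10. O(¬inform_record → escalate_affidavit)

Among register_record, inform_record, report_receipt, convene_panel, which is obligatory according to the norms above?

Premises 5 and 2 cover both cases: O(convene_panel → certify_report) and O(¬convene_panel → certify_report). Since convene_panel ∨ ¬convene_panel is a tautology, O(certify_report) follows.
Applying K to premise 4 (O(certify_report → ¬sound_alarm)) and O(certify_report) yields O(¬sound_alarm).
Premise 9 is O(¬sound_alarm → ¬pay_taxes); since O(¬sound_alarm), deontic closure gives O(¬pay_taxes).
Applying K to premise 7 (O(¬pay_taxes → ¬escalate_affidavit)) and O(¬pay_taxes) yields O(¬escalate_affidavit).
Premise 10 is O(¬inform_record → escalate_affidavit); contrapositively O(¬escalate_affidavit → inform_record). Since O(¬escalate_affidavit) holds, K gives O(inform_record).
So O(inform_record) holds — inform_record is obligatory. None of the other listed options is made obligatory by any chain of premises.

inform_record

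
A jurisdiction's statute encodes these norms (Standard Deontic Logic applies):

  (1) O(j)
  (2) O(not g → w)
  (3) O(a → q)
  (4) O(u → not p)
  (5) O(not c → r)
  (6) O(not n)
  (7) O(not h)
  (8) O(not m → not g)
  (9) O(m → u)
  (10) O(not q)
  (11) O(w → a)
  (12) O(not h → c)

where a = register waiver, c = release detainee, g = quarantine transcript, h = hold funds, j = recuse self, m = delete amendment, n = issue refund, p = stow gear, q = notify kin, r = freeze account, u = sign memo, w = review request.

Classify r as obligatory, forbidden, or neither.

Neither

Premise 5 is O(not c → r), but O(not c) is not derivable from the premises, so it does not yield O(r).
No premise or chain of K-axiom applications forces O(r), and none forces O(not r). So r is neither obligatory nor forbidden under these norms.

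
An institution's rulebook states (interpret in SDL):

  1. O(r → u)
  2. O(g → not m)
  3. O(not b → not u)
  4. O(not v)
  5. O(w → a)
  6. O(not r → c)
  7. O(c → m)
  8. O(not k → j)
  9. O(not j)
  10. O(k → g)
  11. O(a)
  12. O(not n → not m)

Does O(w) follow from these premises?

No

Premise 5 is O(w → a); even if O(a) held, inferring O(w) would be affirming the consequent — invalid.
No other premise forces O(w). An ideal world satisfying every premise can still have w false, so O(w) is not derivable.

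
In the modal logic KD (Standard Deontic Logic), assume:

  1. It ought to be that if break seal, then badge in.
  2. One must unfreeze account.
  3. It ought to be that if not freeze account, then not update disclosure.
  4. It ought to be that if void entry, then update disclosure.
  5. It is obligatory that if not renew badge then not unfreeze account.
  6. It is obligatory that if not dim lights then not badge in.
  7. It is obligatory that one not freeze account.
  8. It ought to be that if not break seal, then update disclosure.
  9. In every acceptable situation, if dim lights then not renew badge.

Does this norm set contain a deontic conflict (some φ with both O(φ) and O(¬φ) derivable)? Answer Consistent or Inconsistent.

Inconsistent

From premise 2 we have O(unfreeze_account).
The contrapositive of premise 5 (O(¬renew_badge → ¬unfreeze_account)) is O(unfreeze_account → renew_badge), and O(unfreeze_account) is already established, so O(renew_badge).
The contrapositive of premise 9 (O(dim_lights → ¬renew_badge)) is O(renew_badge → ¬dim_lights), and O(renew_badge) is already established, so O(¬dim_lights).
With premise 6, O(¬dim_lights → ¬badge_in), the K-axiom yields O(¬badge_in).
The contrapositive of premise 1 (O(break_seal → badge_in)) is O(¬badge_in → ¬break_seal), and O(¬badge_in) is already established, so O(¬break_seal).
From O(¬break_seal) and premise 8, O(¬break_seal → update_disclosure), we obtain O(update_disclosure).
Premise 3, O(¬freeze_account → ¬update_disclosure), contraposes to O(update_disclosure → freeze_account); with O(update_disclosure) we get O(freeze_account).
But premise 7 directly asserts O(¬freeze_account).
We now have both O(freeze_account) and O(¬freeze_account) — freeze_account is simultaneously obligatory and forbidden, violating the D-axiom.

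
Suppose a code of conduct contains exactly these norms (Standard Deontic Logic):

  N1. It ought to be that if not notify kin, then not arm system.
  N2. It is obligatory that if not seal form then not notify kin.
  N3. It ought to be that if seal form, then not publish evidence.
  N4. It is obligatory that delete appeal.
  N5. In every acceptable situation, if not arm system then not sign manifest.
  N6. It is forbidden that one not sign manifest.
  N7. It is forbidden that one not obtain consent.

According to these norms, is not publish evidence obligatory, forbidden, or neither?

Premise 6 is F(¬sign_manifest), i.e. O(sign_manifest).
Premise 5, O(¬arm_system → ¬sign_manifest), contraposes to O(sign_manifest → arm_system); with O(sign_manifest) we get O(arm_system).
Premise 1, O(¬notify_kin → ¬arm_system), contraposes to O(arm_system → notify_kin); with O(arm_system) we get O(notify_kin).
Premise 2, O(¬seal_form → ¬notify_kin), contraposes to O(notify_kin → seal_form); with O(notify_kin) we get O(seal_form).
Premise 3 is O(seal_form → ¬publish_evidence); since O(seal_form), deontic closure gives O(¬publish_evidence).
Premises 4, 7 do not contribute to this derivation.
Hence ¬publish_evidence is obligatory.

Obligatory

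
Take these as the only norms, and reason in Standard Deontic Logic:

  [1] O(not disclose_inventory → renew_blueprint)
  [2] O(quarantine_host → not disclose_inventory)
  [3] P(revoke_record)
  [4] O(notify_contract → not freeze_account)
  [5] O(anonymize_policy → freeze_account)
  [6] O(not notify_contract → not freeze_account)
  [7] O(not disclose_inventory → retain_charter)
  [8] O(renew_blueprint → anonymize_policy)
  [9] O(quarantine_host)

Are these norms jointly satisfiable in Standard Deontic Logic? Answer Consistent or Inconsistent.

Premises 4 and 6 cover both cases: O(notify_contract → not freeze_account) and O(not notify_contract → not freeze_account). Since notify_contract ∨ not notify_contract is a tautology, O(not freeze_account) follows.
Premise 5 is O(anonymize_policy → freeze_account); contrapositively O(not freeze_account → not anonymize_policy). Since O(not freeze_account) holds, K gives O(not anonymize_policy).
Premise 8 is O(renew_blueprint → anonymize_policy); contrapositively O(not anonymize_policy → not renew_blueprint). Since O(not anonymize_policy) holds, K gives O(not renew_blueprint).
Premise 1 is O(not disclose_inventory → renew_blueprint); contrapositively O(not renew_blueprint → disclose_inventory). Since O(not renew_blueprint) holds, K gives O(disclose_inventory).
The contrapositive of premise 2 (O(quarantine_host → not disclose_inventory)) is O(disclose_inventory → not quarantine_host), and O(disclose_inventory) is already established, so O(not quarantine_host).
However, premise 9 gives O(quarantine_host).
We now have both O(not quarantine_host) and O(quarantine_host) — quarantine_host is simultaneously obligatory and forbidden, violating the D-axiom.

Inconsistent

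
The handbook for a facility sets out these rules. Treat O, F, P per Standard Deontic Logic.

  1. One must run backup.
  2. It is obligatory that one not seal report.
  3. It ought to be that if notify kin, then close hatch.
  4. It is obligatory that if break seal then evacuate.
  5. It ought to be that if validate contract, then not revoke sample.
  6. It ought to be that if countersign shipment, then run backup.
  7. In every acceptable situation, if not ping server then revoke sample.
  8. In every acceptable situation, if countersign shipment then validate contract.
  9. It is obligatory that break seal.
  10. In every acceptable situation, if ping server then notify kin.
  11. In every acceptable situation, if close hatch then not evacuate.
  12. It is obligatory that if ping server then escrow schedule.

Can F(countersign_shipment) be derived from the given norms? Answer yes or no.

Premise 9 states O(break_seal) outright.
Applying K to premise 4 (O(break_seal → evacuate)) and O(break_seal) yields O(evacuate).
Premise 11 is O(close_hatch → ¬evacuate); contrapositively O(evacuate → ¬close_hatch). Since O(evacuate) holds, K gives O(¬close_hatch).
Premise 3 is O(notify_kin → close_hatch); contrapositively O(¬close_hatch → ¬notify_kin). Since O(¬close_hatch) holds, K gives O(¬notify_kin).
Premise 10, O(ping_server → notify_kin), contraposes to O(¬notify_kin → ¬ping_server); with O(¬notify_kin) we get O(¬ping_server).
With premise 7, O(¬ping_server → revoke_sample), the K-axiom yields O(revoke_sample).
Premise 5, O(validate_contract → ¬revoke_sample), contraposes to O(revoke_sample → ¬validate_contract); with O(revoke_sample) we get O(¬validate_contract).
Premise 8 is O(countersign_shipment → validate_contract); contrapositively O(¬validate_contract → ¬countersign_shipment). Since O(¬validate_contract) holds, K gives O(¬countersign_shipment).
Premises 1, 2, 6, 12 do not contribute to this derivation.
So O(¬countersign_shipment) holds, i.e. F(countersign_shipment). The claim follows.

Yes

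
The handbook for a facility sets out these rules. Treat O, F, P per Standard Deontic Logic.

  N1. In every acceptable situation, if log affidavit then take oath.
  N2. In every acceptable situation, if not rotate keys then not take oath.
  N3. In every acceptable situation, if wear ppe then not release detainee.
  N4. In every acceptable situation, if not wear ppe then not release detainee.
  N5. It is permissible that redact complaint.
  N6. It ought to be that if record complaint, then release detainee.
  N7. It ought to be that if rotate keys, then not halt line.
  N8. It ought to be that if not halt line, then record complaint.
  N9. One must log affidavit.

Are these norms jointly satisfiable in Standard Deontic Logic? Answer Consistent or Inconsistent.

Inconsistent

Premises 3 and 4 cover both cases: O(wear_ppe → ¬release_detainee) and O(¬wear_ppe → ¬release_detainee). Since wear_ppe ∨ ¬wear_ppe is a tautology, O(¬release_detainee) follows.
Premise 6, O(record_complaint → release_detainee), contraposes to O(¬release_detainee → ¬record_complaint); with O(¬release_detainee) we get O(¬record_complaint).
Premise 8, O(¬halt_line → record_complaint), contraposes to O(¬record_complaint → halt_line); with O(¬record_complaint) we get O(halt_line).
Premise 7, O(rotate_keys → ¬halt_line), contraposes to O(halt_line → ¬rotate_keys); with O(halt_line) we get O(¬rotate_keys).
Premise 2 is O(¬rotate_keys → ¬take_oath); since O(¬rotate_keys), deontic closure gives O(¬take_oath).
The contrapositive of premise 1 (O(log_affidavit → take_oath)) is O(¬take_oath → ¬log_affidavit), and O(¬take_oath) is already established, so O(¬log_affidavit).
Yet premise 9 states O(log_affidavit).
We now have both O(¬log_affidavit) and O(log_affidavit) — log_affidavit is simultaneously obligatory and forbidden, violating the D-axiom.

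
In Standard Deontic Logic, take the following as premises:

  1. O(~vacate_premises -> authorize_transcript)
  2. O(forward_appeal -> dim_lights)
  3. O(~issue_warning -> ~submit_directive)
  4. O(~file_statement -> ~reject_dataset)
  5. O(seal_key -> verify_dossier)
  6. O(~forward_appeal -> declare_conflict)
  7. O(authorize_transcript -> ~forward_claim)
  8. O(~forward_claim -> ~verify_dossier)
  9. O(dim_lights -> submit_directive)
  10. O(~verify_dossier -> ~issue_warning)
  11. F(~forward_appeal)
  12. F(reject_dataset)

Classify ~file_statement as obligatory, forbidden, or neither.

Neither

Premise 4 is O(~file_statement -> ~reject_dataset); even if O(~reject_dataset) held, inferring O(~file_statement) would be affirming the consequent — invalid.
No premise or chain of K-axiom applications forces O(~file_statement), and none forces O(file_statement). So ~file_statement is neither obligatory nor forbidden under these norms.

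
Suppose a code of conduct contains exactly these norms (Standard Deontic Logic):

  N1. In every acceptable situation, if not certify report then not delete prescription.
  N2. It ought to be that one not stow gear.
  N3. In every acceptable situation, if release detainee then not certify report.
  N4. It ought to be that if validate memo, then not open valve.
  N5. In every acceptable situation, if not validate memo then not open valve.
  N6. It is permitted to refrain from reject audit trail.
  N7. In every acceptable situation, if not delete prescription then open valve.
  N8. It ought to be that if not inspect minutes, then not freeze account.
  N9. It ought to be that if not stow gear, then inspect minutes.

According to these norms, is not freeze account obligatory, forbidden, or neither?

Premise 8 is O(¬inspect_minutes → ¬freeze_account), but O(¬inspect_minutes) is not derivable from the premises, so it does not yield O(¬freeze_account).
No premise or chain of K-axiom applications forces O(¬freeze_account), and none forces O(freeze_account). So ¬freeze_account is neither obligatory nor forbidden under these norms.

Neither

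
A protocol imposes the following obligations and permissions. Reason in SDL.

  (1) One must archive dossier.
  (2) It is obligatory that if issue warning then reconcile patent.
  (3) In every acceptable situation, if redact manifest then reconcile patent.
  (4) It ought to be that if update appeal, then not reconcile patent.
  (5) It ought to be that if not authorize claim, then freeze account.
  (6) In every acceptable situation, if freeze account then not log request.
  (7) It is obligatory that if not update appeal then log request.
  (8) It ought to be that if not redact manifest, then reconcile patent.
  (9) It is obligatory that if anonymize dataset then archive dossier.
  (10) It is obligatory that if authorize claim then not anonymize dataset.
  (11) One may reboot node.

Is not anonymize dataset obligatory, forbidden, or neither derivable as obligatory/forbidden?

Premises 8 and 3 are O(¬redact_manifest → reconcile_patent) and O(redact_manifest → reconcile_patent); every ideal world satisfies ¬redact_manifest or redact_manifest, so in either case reconcile_patent holds — hence O(reconcile_patent).
Premise 4 is O(update_appeal → ¬reconcile_patent); contrapositively O(reconcile_patent → ¬update_appeal). Since O(reconcile_patent) holds, K gives O(¬update_appeal).
From O(¬update_appeal) and premise 7, O(¬update_appeal → log_request), we obtain O(log_request).
Premise 6 is O(freeze_account → ¬log_request); contrapositively O(log_request → ¬freeze_account). Since O(log_request) holds, K gives O(¬freeze_account).
Premise 5, O(¬authorize_claim → freeze_account), contraposes to O(¬freeze_account → authorize_claim); with O(¬freeze_account) we get O(authorize_claim).
From O(authorize_claim) and premise 10, O(authorize_claim → ¬anonymize_dataset), we obtain O(¬anonymize_dataset).
Premises 1, 2, 9, 11 do not contribute to this derivation.
Hence ¬anonymize_dataset is obligatory.

Obligatory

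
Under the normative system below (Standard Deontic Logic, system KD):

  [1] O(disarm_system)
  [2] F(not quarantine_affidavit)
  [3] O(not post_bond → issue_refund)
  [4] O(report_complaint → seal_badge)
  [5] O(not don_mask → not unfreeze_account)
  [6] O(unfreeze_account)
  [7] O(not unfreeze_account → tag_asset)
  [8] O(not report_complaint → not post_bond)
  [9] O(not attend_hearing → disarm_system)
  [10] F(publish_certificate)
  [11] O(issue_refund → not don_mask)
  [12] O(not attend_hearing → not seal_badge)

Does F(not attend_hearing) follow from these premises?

Premise 6 states O(unfreeze_account) outright.
Premise 5 is O(not don_mask → not unfreeze_account); contrapositively O(unfreeze_account → don_mask). Since O(unfreeze_account) holds, K gives O(don_mask).
Premise 11, O(issue_refund → not don_mask), contraposes to O(don_mask → not issue_refund); with O(don_mask) we get O(not issue_refund).
Premise 3, O(not post_bond → issue_refund), contraposes to O(not issue_refund → post_bond); with O(not issue_refund) we get O(post_bond).
The contrapositive of premise 8 (O(not report_complaint → not post_bond)) is O(post_bond → report_complaint), and O(post_bond) is already established, so O(report_complaint).
With premise 4, O(report_complaint → seal_badge), the K-axiom yields O(seal_badge).
Premise 12 is O(not attend_hearing → not seal_badge); contrapositively O(seal_badge → attend_hearing). Since O(seal_badge) holds, K gives O(attend_hearing).
Premises 1, 2, 7, 9, 10 do not contribute to this derivation.
So O(attend_hearing) holds, i.e. F(not attend_hearing). The claim follows.

Yes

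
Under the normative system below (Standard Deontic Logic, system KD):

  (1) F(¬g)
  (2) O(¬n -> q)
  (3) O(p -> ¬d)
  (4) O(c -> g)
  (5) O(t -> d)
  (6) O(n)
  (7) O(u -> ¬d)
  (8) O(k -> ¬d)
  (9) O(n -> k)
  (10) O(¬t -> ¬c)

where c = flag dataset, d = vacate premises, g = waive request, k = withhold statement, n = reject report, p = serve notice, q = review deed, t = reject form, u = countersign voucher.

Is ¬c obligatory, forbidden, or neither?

Premise 6 states O(n) outright.
Premise 9 is O(n -> k); since O(n), deontic closure gives O(k).
Applying K to premise 8 (O(k -> ¬d)) and O(k) yields O(¬d).
The contrapositive of premise 5 (O(t -> d)) is O(¬d -> ¬t), and O(¬d) is already established, so O(¬t).
Applying K to premise 10 (O(¬t -> ¬c)) and O(¬t) yields O(¬c).
Premises 1, 2, 3, 4, 7 do not contribute to this derivation.
Hence ¬c is obligatory.

Obligatory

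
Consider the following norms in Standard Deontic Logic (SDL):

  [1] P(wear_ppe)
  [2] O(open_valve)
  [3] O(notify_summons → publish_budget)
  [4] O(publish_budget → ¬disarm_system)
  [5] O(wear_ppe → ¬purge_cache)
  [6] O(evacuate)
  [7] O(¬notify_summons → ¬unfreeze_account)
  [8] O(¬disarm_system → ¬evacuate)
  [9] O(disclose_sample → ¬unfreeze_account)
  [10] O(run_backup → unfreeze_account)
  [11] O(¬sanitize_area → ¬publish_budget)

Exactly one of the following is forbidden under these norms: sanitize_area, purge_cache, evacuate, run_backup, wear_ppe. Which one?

run_backup

Premise 6 gives O(evacuate).
Premise 8, O(¬disarm_system → ¬evacuate), contraposes to O(evacuate → disarm_system); with O(evacuate) we get O(disarm_system).
Premise 4 is O(publish_budget → ¬disarm_system); contrapositively O(disarm_system → ¬publish_budget). Since O(disarm_system) holds, K gives O(¬publish_budget).
The contrapositive of premise 3 (O(notify_summons → publish_budget)) is O(¬publish_budget → ¬notify_summons), and O(¬publish_budget) is already established, so O(¬notify_summons).
With premise 7, O(¬notify_summons → ¬unfreeze_account), the K-axiom yields O(¬unfreeze_account).
The contrapositive of premise 10 (O(run_backup → unfreeze_account)) is O(¬unfreeze_account → ¬run_backup), and O(¬unfreeze_account) is already established, so O(¬run_backup).
So O(¬run_backup) holds, i.e. run_backup is forbidden. None of the other listed options is forbidden under the premises.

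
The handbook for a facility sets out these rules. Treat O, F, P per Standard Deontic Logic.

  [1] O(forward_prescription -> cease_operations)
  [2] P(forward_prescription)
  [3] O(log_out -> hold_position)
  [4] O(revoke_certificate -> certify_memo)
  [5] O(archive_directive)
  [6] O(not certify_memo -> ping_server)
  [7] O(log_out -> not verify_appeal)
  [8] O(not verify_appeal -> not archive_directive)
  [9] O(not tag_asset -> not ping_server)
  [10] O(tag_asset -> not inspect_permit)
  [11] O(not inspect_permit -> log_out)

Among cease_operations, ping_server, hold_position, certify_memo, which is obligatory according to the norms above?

certify_memo

Premise 5 gives O(archive_directive).
The contrapositive of premise 8 (O(not verify_appeal -> not archive_directive)) is O(archive_directive -> verify_appeal), and O(archive_directive) is already established, so O(verify_appeal).
Premise 7, O(log_out -> not verify_appeal), contraposes to O(verify_appeal -> not log_out); with O(verify_appeal) we get O(not log_out).
The contrapositive of premise 11 (O(not inspect_permit -> log_out)) is O(not log_out -> inspect_permit), and O(not log_out) is already established, so O(inspect_permit).
The contrapositive of premise 10 (O(tag_asset -> not inspect_permit)) is O(inspect_permit -> not tag_asset), and O(inspect_permit) is already established, so O(not tag_asset).
Premise 9 is O(not tag_asset -> not ping_server); since O(not tag_asset), deontic closure gives O(not ping_server).
The contrapositive of premise 6 (O(not certify_memo -> ping_server)) is O(not ping_server -> certify_memo), and O(not ping_server) is already established, so O(certify_memo).
So O(certify_memo) holds — certify_memo is obligatory. None of the other listed options is made obligatory by any chain of premises.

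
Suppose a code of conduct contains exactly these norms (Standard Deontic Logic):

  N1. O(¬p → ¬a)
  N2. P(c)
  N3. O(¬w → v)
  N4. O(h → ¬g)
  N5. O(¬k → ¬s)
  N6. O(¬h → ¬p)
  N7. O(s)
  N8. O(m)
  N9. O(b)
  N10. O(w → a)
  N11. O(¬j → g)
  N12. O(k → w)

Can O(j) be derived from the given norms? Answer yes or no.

Premise 7 gives O(s).
Premise 5 is O(¬k → ¬s); contrapositively O(s → k). Since O(s) holds, K gives O(k).
With premise 12, O(k → w), the K-axiom yields O(w).
With premise 10, O(w → a), the K-axiom yields O(a).
Premise 1, O(¬p → ¬a), contraposes to O(a → p); with O(a) we get O(p).
Premise 6 is O(¬h → ¬p); contrapositively O(p → h). Since O(p) holds, K gives O(h).
From O(h) and premise 4, O(h → ¬g), we obtain O(¬g).
The contrapositive of premise 11 (O(¬j → g)) is O(¬g → j), and O(¬g) is already established, so O(j).
Premises 2, 3, 8, 9 do not contribute to this derivation.
So O(j) follows.

Yes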